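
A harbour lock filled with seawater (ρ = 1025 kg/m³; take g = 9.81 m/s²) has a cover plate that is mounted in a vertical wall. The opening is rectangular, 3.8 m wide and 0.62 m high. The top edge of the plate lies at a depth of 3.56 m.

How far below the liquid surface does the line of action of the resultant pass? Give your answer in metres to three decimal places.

γ = ρg = 1025 × 9.81 / 1000 = 10.05525 kN/m³.
The centroid lies 0.62/2 = 0.31 m below the top edge, so the centroid depth is h_c = 3.56 + 0.31 = 3.87 m.
A = 3.8 × 0.62 = 2.356 m².
Resultant F = γ·h_c·A = 10.05525 × 3.87 × 2.356 = 91.681 kN.
I_c = b·h³/12 = 3.8 × 0.62³/12 = 0.0754705 m⁴.
Centre of pressure: y_p = y_c + I_c/(y_c·A) = 3.87 + 0.0754705/(3.87 × 2.356) = 3.87 + 0.00827734 = 3.87828 m along the plane.

h_p = 3.878 m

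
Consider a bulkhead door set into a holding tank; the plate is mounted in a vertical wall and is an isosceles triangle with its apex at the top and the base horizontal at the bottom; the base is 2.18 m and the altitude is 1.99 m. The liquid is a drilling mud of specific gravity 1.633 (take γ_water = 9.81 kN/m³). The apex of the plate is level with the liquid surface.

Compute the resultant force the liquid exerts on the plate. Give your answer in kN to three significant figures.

F ≈ 46.1 kN

γ = 1.633 × 9.81 = 16.01973 kN/m³.
With the apex up, the centroid sits 2h/3 = 2 × 1.99/3 = 1.32667 m below the apex, so the centroid depth is h_c = 1.32667 m.
A = ½ × 2.18 × 1.99 = 2.1691 m².
Resultant F = γ·h_c·A = 16.01973 × 1.32667 × 2.1691 = 46.0997 kN.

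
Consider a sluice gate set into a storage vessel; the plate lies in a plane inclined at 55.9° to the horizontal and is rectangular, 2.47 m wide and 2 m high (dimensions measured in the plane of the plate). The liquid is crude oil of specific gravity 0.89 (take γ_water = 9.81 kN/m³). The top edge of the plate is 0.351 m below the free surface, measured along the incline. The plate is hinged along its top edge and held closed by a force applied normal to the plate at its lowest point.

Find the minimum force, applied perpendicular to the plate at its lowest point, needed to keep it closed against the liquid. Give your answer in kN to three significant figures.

P ≈ 30.1 kN

γ = 0.89 × 9.81 = 8.7309 kN/m³.
Let θ = 55.9° be the plate's angle to the horizontal; measure y along the incline from where the plane meets the free surface. Vertical depth h = y·sinθ with sinθ = 0.828060.
The centroid lies 2/2 = 1 m below the top edge, so y_c = 0.351 + 1 = 1.351 m and h_c = 1.351 × 0.828060 = 1.11871 m.
A = 2.47 × 2 = 4.94 m².
Resultant F = γ·h_c·A = 8.7309 × 1.11871 × 4.94 = 48.2507 kN.
I_c = b·h³/12 = 2.47 × 2³/12 = 1.64667 m⁴.
Centre of pressure: y_p = y_c + I_c/(y_c·A) = 1.351 + 1.64667/(1.351 × 4.94) = 1.351 + 0.246731 = 1.59773 m along the plane.
The resultant acts 1 + 0.246731 = 1.24673 m (along the plate) below the hinge at the top edge, so the moment about the hinge is M = F × 1.24673 = 48.2507 × 1.24673 = 60.1556 kN·m.
A normal force at the bottom, 2 m from the hinge, must supply this moment: P = 60.1556/2 = 30.0778 kN.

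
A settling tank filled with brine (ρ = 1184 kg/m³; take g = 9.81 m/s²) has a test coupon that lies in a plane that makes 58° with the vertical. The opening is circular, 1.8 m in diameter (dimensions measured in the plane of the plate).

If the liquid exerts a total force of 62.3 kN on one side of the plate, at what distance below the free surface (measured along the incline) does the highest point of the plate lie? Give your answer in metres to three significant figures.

y_top ≈ 3.08 m

γ = ρg = 1184 × 9.81 / 1000 = 11.61504 kN/m³.
A = π(0.9)² = 2.54469 m².
From F = γ·h_c·A, the centroid depth is h_c = 62.3/(11.61504 × 2.54469) = 2.10781 m.
The plate makes 58° with the vertical, i.e. θ = 90° − 58° = 32° to the horizontal. Measuring y along the incline from the free-surface line, vertical depth h = y·sinθ with sinθ = 0.529919.
Along the incline, y_c = h_c/sinθ = 2.10781/0.529919 = 3.97761 m.
The centroid is at the centre, 0.9 m below the top of the plate, so the highest point sits at y_top = 3.97761 − 0.9 = 3.07761 m along the incline.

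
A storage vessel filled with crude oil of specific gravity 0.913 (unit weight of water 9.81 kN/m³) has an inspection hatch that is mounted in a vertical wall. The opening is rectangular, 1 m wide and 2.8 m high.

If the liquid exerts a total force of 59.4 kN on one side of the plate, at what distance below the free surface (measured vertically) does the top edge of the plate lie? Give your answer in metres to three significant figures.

γ = 0.913 × 9.81 = 8.95653 kN/m³.
A = 1 × 2.8 = 2.8 m².
From F = γ·h_c·A, the centroid depth is h_c = 59.4/(8.95653 × 2.8) = 2.36858 m.
The centroid lies 2.8/2 = 1.4 m below the top edge, so the top edge sits at h_top = 2.36858 − 1.4 = 0.96858 m below the surface.

d_top ≈ 0.969 m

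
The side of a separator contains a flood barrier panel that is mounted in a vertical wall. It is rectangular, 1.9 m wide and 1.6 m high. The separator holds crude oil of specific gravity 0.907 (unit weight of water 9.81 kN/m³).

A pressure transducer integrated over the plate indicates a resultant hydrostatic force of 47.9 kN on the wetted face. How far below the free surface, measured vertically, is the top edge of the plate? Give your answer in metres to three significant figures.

γ = 0.907 × 9.81 = 8.89767 kN/m³.
A = 1.9 × 1.6 = 3.04 m².
From F = γ·h_c·A, the centroid depth is h_c = 47.9/(8.89767 × 3.04) = 1.77087 m.
The centroid lies 1.6/2 = 0.8 m below the top edge, so the top edge sits at h_top = 1.77087 − 0.8 = 0.97087 m below the surface.

d_top ≈ 0.971 m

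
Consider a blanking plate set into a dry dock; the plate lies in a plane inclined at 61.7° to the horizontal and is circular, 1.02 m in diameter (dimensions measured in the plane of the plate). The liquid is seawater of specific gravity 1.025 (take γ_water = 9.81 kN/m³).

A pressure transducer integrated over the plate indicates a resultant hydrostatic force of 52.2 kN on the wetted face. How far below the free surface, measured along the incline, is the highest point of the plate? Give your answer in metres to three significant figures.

y_top ≈ 6.71 m

γ = 1.025 × 9.81 = 10.05525 kN/m³.
A = π(0.51)² = 0.817128 m².
From F = γ·h_c·A, the centroid depth is h_c = 52.2/(10.05525 × 0.817128) = 6.35313 m.
Let θ = 61.7° be the plate's angle to the horizontal; measure y along the incline from where the plane meets the free surface. Vertical depth h = y·sinθ with sinθ = 0.880477.
Along the incline, y_c = h_c/sinθ = 6.35313/0.880477 = 7.21555 m.
The centroid is at the centre, 0.51 m below the top of the plate, so the highest point sits at y_top = 7.21555 − 0.51 = 6.70555 m along the incline.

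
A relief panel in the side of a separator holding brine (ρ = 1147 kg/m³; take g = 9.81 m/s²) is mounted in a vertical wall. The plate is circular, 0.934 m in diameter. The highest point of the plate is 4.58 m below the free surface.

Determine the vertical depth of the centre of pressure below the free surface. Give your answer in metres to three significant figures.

γ = ρg = 1147 × 9.81 / 1000 = 11.25207 kN/m³.
The centroid is at the centre, 0.467 m below the top of the plate, so the centroid depth is h_c = 4.58 + 0.467 = 5.047 m.
A = π(0.467)² = 0.685147 m².
Resultant F = γ·h_c·A = 11.25207 × 5.047 × 0.685147 = 38.9089 kN.
I_c = πr⁴/4 = π × 0.467⁴/4 = 0.0373557 m⁴.
Centre of pressure: y_p = y_c + I_c/(y_c·A) = 5.047 + 0.0373557/(5.047 × 0.685147) = 5.047 + 0.0108029 = 5.0578 m along the plane.

h_p = 5.06 m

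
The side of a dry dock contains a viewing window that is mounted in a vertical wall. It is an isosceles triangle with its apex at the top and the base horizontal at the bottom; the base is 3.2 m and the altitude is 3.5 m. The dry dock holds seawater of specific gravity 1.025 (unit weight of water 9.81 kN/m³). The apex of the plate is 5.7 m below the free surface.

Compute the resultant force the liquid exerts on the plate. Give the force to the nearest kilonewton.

F ≈ 452 kN

γ = 1.025 × 9.81 = 10.05525 kN/m³.
With the apex up, the centroid sits 2h/3 = 2 × 3.5/3 = 2.33333 m below the apex, so the centroid depth is h_c = 5.7 + 2.33333 = 8.03333 m.
A = ½ × 3.2 × 3.5 = 5.6 m².
Resultant F = γ·h_c·A = 10.05525 × 8.03333 × 5.6 = 452.352 kN.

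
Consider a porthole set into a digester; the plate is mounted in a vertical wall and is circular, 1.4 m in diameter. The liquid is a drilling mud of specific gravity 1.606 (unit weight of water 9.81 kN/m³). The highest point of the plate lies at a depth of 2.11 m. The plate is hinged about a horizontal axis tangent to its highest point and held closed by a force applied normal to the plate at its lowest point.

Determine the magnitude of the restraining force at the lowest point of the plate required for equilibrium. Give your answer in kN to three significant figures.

γ = 1.606 × 9.81 = 15.75486 kN/m³.
The centroid is at the centre, 0.7 m below the top of the plate, so the centroid depth is h_c = 2.11 + 0.7 = 2.81 m.
A = π(0.7)² = 1.53938 m².
Resultant F = γ·h_c·A = 15.75486 × 2.81 × 1.53938 = 68.1501 kN.
I_c = πr⁴/4 = π × 0.7⁴/4 = 0.188574 m⁴.
Centre of pressure: y_p = y_c + I_c/(y_c·A) = 2.81 + 0.188574/(2.81 × 1.53938) = 2.81 + 0.0435943 = 2.85359 m along the plane.
The resultant acts 0.7 + 0.0435943 = 0.743594 m (along the plate) below the hinge at the top edge, so the moment about the hinge is M = F × 0.743594 = 68.1501 × 0.743594 = 50.676 kN·m.
A normal force at the bottom, 1.4 m from the hinge, must supply this moment: P = 50.676/1.4 = 36.1971 kN.

P ≈ 36.2 kN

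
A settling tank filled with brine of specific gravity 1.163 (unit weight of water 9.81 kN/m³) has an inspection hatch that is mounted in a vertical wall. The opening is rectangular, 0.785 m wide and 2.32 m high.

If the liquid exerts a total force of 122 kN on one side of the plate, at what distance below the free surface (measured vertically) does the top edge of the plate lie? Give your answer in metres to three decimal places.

d_top ≈ 4.712 m

γ = 1.163 × 9.81 = 11.40903 kN/m³.
A = 0.785 × 2.32 = 1.8212 m².
From F = γ·h_c·A, the centroid depth is h_c = 122/(11.40903 × 1.8212) = 5.87156 m.
The centroid lies 2.32/2 = 1.16 m below the top edge, so the top edge sits at h_top = 5.87156 − 1.16 = 4.71156 m below the surface.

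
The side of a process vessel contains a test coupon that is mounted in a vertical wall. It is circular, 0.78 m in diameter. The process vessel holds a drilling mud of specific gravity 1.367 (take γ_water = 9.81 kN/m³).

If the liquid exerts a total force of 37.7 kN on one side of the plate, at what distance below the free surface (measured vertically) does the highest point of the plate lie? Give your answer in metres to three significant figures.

γ = 1.367 × 9.81 = 13.41027 kN/m³.
A = π(0.39)² = 0.477836 m².
From F = γ·h_c·A, the centroid depth is h_c = 37.7/(13.41027 × 0.477836) = 5.88335 m.
The centroid is at the centre, 0.39 m below the top of the plate, so the highest point sits at h_top = 5.88335 − 0.39 = 5.49335 m below the surface.

d_top ≈ 5.49 m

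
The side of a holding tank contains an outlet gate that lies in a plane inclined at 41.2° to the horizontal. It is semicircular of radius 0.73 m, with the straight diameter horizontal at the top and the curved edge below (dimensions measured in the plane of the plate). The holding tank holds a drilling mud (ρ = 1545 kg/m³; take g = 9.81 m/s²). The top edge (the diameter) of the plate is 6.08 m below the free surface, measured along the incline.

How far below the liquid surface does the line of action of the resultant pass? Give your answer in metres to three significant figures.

γ = ρg = 1545 × 9.81 / 1000 = 15.15645 kN/m³.
Let θ = 41.2° be the plate's angle to the horizontal; measure y along the incline from where the plane meets the free surface. Vertical depth h = y·sinθ with sinθ = 0.658689.
The centroid of a semicircle lies 4r/(3π) = 0.309822 m from the diameter, here below the top edge, so y_c = 6.08 + 0.309822 = 6.38982 m and h_c = 6.38982 × 0.658689 = 4.2089 m.
A = πr²/2 = π × 0.73²/2 = 0.837077 m².
Resultant F = γ·h_c·A = 15.15645 × 4.2089 × 0.837077 = 53.3988 kN.
I_c = (π/8 − 8/(9π))·r⁴ = 0.109757 × 0.73⁴ = 0.0311691 m⁴.
Centre of pressure: y_p = y_c + I_c/(y_c·A) = 6.38982 + 0.0311691/(6.38982 × 0.837077) = 6.38982 + 0.00582734 = 6.39565 m along the plane.
Vertically, h_p = y_p·sinθ = 6.39565 × 0.658689 = 4.21274 m.

h_p = 4.21 m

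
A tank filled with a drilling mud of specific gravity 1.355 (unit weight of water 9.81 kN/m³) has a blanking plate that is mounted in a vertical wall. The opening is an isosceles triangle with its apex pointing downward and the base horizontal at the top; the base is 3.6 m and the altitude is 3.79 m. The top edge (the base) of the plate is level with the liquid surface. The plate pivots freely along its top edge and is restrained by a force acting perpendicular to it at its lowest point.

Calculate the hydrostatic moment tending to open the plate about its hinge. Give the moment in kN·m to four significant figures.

γ = 1.355 × 9.81 = 13.29255 kN/m³.
With the apex down, the centroid sits h/3 = 3.79/3 = 1.26333 m below the base (the top edge), so the centroid depth is h_c = 1.26333 m.
A = ½ × 3.6 × 3.79 = 6.822 m².
Resultant F = γ·h_c·A = 13.29255 × 1.26333 × 6.822 = 114.561 kN.
I_c = b·h³/36 = 3.6 × 3.79³/36 = 5.44399 m⁴.
Centre of pressure: y_p = y_c + I_c/(y_c·A) = 1.26333 + 5.44399/(1.26333 × 6.822) = 1.26333 + 0.631668 = 1.895 m along the plane.
The resultant acts 1.26333 + 0.631668 = 1.895 m (along the plate) below the hinge at the top edge, so the moment about the hinge is M = F × 1.895 = 114.561 × 1.895 = 217.093 kN·m.

M ≈ 217.1 kN·m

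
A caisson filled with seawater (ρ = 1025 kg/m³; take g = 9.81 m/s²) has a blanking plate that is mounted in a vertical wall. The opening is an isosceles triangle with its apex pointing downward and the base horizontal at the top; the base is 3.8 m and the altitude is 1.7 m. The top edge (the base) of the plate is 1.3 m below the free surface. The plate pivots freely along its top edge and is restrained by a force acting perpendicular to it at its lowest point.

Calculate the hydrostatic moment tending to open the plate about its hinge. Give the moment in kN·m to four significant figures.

M ≈ 39.57 kN·m

γ = ρg = 1025 × 9.81 / 1000 = 10.05525 kN/m³.
With the apex down, the centroid sits h/3 = 1.7/3 = 0.566667 m below the base (the top edge), so the centroid depth is h_c = 1.3 + 0.566667 = 1.86667 m.
A = ½ × 3.8 × 1.7 = 3.23 m².
Resultant F = γ·h_c·A = 10.05525 × 1.86667 × 3.23 = 60.6266 kN.
I_c = b·h³/36 = 3.8 × 1.7³/36 = 0.518594 m⁴.
Centre of pressure: y_p = y_c + I_c/(y_c·A) = 1.86667 + 0.518594/(1.86667 × 3.23) = 1.86667 + 0.0860117 = 1.95268 m along the plane.
The resultant acts 0.566667 + 0.0860117 = 0.652679 m (along the plate) below the hinge at the top edge, so the moment about the hinge is M = F × 0.652679 = 60.6266 × 0.652679 = 39.5697 kN·m.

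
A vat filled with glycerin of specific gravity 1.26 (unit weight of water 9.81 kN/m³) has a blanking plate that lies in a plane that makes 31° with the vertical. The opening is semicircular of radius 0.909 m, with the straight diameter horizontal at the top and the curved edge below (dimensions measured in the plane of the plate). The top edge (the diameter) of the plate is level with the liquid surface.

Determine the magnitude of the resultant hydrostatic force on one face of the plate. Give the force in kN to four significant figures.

γ = 1.26 × 9.81 = 12.3606 kN/m³.
The plate makes 31° with the vertical, i.e. θ = 90° − 31° = 59° to the horizontal. Measuring y along the incline from the free-surface line, vertical depth h = y·sinθ with sinθ = 0.857167.
The centroid of a semicircle lies 4r/(3π) = 0.385792 m from the diameter, here below the top edge, so y_c = 0.385792 m and h_c = 0.385792 × 0.857167 = 0.330688 m.
A = πr²/2 = π × 0.909²/2 = 1.29792 m².
Resultant F = γ·h_c·A = 12.3606 × 0.330688 × 1.29792 = 5.30525 kN.

F ≈ 5.305 kN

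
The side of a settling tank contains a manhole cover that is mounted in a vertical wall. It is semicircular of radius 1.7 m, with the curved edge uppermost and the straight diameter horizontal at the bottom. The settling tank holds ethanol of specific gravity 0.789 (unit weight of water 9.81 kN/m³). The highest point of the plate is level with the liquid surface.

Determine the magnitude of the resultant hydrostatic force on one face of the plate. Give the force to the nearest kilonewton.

F ≈ 34 kN

γ = 0.789 × 9.81 = 7.74009 kN/m³.
The centroid lies 4r/(3π) = 0.721502 m above the diameter, so r − 4r/(3π) = 1.7 − 0.721502 = 0.978498 m below the topmost point, so the centroid depth is h_c = 0.978498 m.
A = πr²/2 = π × 1.7²/2 = 4.5396 m².
Resultant F = γ·h_c·A = 7.74009 × 0.978498 × 4.5396 = 34.3814 kN.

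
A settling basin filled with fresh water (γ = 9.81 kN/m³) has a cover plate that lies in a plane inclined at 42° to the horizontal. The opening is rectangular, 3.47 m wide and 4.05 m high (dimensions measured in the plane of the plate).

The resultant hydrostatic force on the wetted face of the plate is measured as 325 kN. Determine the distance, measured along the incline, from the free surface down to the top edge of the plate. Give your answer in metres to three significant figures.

y_top ≈ 1.50 m

γ = 9.81 kN/m³.
A = 3.47 × 4.05 = 14.0535 m².
From F = γ·h_c·A, the centroid depth is h_c = 325/(9.81 × 14.0535) = 2.35738 m.
Let θ = 42° be the plate's angle to the horizontal; measure y along the incline from where the plane meets the free surface. Vertical depth h = y·sinθ with sinθ = 0.669131.
Along the incline, y_c = h_c/sinθ = 2.35738/0.669131 = 3.52305 m.
The centroid lies 4.05/2 = 2.025 m below the top edge, so the top edge sits at y_top = 3.52305 − 2.025 = 1.49805 m along the incline.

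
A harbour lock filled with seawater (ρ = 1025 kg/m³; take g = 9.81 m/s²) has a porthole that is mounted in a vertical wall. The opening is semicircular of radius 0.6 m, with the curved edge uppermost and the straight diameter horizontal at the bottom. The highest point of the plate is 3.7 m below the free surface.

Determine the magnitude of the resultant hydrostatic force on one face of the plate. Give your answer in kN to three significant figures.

F ≈ 23.0 kN

γ = ρg = 1025 × 9.81 / 1000 = 10.05525 kN/m³.
The centroid lies 4r/(3π) = 0.254648 m above the diameter, so r − 4r/(3π) = 0.6 − 0.254648 = 0.345352 m below the topmost point, so the centroid depth is h_c = 3.7 + 0.345352 = 4.04535 m.
A = πr²/2 = π × 0.6²/2 = 0.565487 m².
Resultant F = γ·h_c·A = 10.05525 × 4.04535 × 0.565487 = 23.0023 kN.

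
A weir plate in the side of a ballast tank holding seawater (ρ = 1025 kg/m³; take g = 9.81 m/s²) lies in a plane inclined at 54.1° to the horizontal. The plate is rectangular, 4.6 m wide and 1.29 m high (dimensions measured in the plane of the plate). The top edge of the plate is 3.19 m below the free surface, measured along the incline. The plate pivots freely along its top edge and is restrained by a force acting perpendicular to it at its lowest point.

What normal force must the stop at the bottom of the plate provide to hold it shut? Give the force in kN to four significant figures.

P ≈ 97.88 kN

γ = ρg = 1025 × 9.81 / 1000 = 10.05525 kN/m³.
Let θ = 54.1° be the plate's angle to the horizontal; measure y along the incline from where the plane meets the free surface. Vertical depth h = y·sinθ with sinθ = 0.810042.
The centroid lies 1.29/2 = 0.645 m below the top edge, so y_c = 3.19 + 0.645 = 3.835 m and h_c = 3.835 × 0.810042 = 3.10651 m.
A = 4.6 × 1.29 = 5.934 m².
Resultant F = γ·h_c·A = 10.05525 × 3.10651 × 5.934 = 185.359 kN.
I_c = b·h³/12 = 4.6 × 1.29³/12 = 0.822897 m⁴.
Centre of pressure: y_p = y_c + I_c/(y_c·A) = 3.835 + 0.822897/(3.835 × 5.934) = 3.835 + 0.0361603 = 3.87116 m along the plane.
The resultant acts 0.645 + 0.0361603 = 0.68116 m (along the plate) below the hinge at the top edge, so the moment about the hinge is M = F × 0.68116 = 185.359 × 0.68116 = 126.259 kN·m.
A normal force at the bottom, 1.29 m from the hinge, must supply this moment: P = 126.259/1.29 = 97.8752 kN.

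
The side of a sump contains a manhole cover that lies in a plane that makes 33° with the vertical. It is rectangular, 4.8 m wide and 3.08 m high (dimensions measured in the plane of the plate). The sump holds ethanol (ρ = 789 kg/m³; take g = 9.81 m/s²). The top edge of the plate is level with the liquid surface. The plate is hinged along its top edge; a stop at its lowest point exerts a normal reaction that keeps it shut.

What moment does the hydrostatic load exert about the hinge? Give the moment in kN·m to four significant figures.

M ≈ 303.5 kN·m

γ = ρg = 789 × 9.81 / 1000 = 7.74009 kN/m³.
The plate makes 33° with the vertical, i.e. θ = 90° − 33° = 57° to the horizontal. Measuring y along the incline from the free-surface line, vertical depth h = y·sinθ with sinθ = 0.838671.
The centroid lies 3.08/2 = 1.54 m below the top edge, so y_c = 1.54 m and h_c = 1.54 × 0.838671 = 1.29155 m.
A = 4.8 × 3.08 = 14.784 m².
Resultant F = γ·h_c·A = 7.74009 × 1.29155 × 14.784 = 147.791 kN.
I_c = b·h³/12 = 4.8 × 3.08³/12 = 11.6872 m⁴.
Centre of pressure: y_p = y_c + I_c/(y_c·A) = 1.54 + 11.6872/(1.54 × 14.784) = 1.54 + 0.513331 = 2.05333 m along the plane.
The resultant acts 1.54 + 0.513331 = 2.05333 m (along the plate) below the hinge at the top edge, so the moment about the hinge is M = F × 2.05333 = 147.791 × 2.05333 = 303.464 kN·m.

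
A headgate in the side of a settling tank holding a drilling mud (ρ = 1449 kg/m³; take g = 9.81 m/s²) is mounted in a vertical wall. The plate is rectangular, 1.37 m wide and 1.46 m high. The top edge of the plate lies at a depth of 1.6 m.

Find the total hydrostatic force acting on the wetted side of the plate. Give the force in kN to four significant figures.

F ≈ 66.25 kN

γ = ρg = 1449 × 9.81 / 1000 = 14.21469 kN/m³.
The centroid lies 1.46/2 = 0.73 m below the top edge, so the centroid depth is h_c = 1.6 + 0.73 = 2.33 m.
A = 1.37 × 1.46 = 2.0002 m².
Resultant F = γ·h_c·A = 14.21469 × 2.33 × 2.0002 = 66.2471 kN.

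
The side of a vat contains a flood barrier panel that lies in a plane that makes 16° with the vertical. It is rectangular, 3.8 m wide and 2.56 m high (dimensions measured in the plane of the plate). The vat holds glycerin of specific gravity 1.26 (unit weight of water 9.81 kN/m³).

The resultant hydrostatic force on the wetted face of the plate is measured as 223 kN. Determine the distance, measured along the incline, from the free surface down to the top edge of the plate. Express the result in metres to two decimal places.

γ = 1.26 × 9.81 = 12.3606 kN/m³.
A = 3.8 × 2.56 = 9.728 m².
From F = γ·h_c·A, the centroid depth is h_c = 223/(12.3606 × 9.728) = 1.85456 m.
The plate makes 16° with the vertical, i.e. θ = 90° − 16° = 74° to the horizontal. Measuring y along the incline from the free-surface line, vertical depth h = y·sinθ with sinθ = 0.961262.
Along the incline, y_c = h_c/sinθ = 1.85456/0.961262 = 1.9293 m.
The centroid lies 2.56/2 = 1.28 m below the top edge, so the top edge sits at y_top = 1.9293 − 1.28 = 0.6493 m along the incline.

y_top ≈ 0.65 m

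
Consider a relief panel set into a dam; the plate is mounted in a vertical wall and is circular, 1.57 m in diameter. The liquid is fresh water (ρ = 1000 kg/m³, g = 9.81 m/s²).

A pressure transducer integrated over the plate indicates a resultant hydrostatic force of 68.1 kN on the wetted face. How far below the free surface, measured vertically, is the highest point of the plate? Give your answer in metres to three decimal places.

d_top ≈ 2.801 m

γ = ρg = 1000 × 9.81 = 9810 N/m³ = 9.81 kN/m³.
A = π(0.785)² = 1.93593 m².
From F = γ·h_c·A, the centroid depth is h_c = 68.1/(9.81 × 1.93593) = 3.58582 m.
The centroid is at the centre, 0.785 m below the top of the plate, so the highest point sits at h_top = 3.58582 − 0.785 = 2.80082 m below the surface.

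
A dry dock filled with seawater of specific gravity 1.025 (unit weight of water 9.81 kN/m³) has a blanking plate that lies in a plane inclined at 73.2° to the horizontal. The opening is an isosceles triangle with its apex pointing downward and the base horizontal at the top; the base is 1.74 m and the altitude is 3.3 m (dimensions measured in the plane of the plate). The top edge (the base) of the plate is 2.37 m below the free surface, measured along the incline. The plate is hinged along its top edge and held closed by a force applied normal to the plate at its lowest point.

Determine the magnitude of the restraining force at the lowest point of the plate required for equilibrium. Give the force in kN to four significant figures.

P ≈ 37.03 kN

γ = 1.025 × 9.81 = 10.05525 kN/m³.
Let θ = 73.2° be the plate's angle to the horizontal; measure y along the incline from where the plane meets the free surface. Vertical depth h = y·sinθ with sinθ = 0.957319.
With the apex down, the centroid sits h/3 = 3.3/3 = 1.1 m below the base (the top edge), so y_c = 2.37 + 1.1 = 3.47 m and h_c = 3.47 × 0.957319 = 3.3219 m.
A = ½ × 1.74 × 3.3 = 2.871 m².
Resultant F = γ·h_c·A = 10.05525 × 3.3219 × 2.871 = 95.8987 kN.
I_c = b·h³/36 = 1.74 × 3.3³/36 = 1.73695 m⁴.
Centre of pressure: y_p = y_c + I_c/(y_c·A) = 3.47 + 1.73695/(3.47 × 2.871) = 3.47 + 0.174351 = 3.64435 m along the plane.
The resultant acts 1.1 + 0.174351 = 1.27435 m (along the plate) below the hinge at the top edge, so the moment about the hinge is M = F × 1.27435 = 95.8987 × 1.27435 = 122.209 kN·m.
A normal force at the bottom, 3.3 m from the hinge, must supply this moment: P = 122.209/3.3 = 37.033 kN.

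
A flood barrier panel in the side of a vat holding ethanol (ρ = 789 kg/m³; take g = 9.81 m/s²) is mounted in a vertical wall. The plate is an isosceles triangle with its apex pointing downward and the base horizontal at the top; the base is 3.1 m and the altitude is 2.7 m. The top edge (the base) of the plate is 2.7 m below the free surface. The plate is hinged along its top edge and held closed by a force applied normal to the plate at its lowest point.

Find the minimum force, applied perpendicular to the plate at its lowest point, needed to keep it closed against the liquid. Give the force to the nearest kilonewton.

γ = ρg = 789 × 9.81 / 1000 = 7.74009 kN/m³.
With the apex down, the centroid sits h/3 = 2.7/3 = 0.9 m below the base (the top edge), so the centroid depth is h_c = 2.7 + 0.9 = 3.6 m.
A = ½ × 3.1 × 2.7 = 4.185 m².
Resultant F = γ·h_c·A = 7.74009 × 3.6 × 4.185 = 116.612 kN.
I_c = b·h³/36 = 3.1 × 2.7³/36 = 1.69493 m⁴.
Centre of pressure: y_p = y_c + I_c/(y_c·A) = 3.6 + 1.69493/(3.6 × 4.185) = 3.6 + 0.1125 = 3.7125 m along the plane.
The resultant acts 0.9 + 0.1125 = 1.0125 m (along the plate) below the hinge at the top edge, so the moment about the hinge is M = F × 1.0125 = 116.612 × 1.0125 = 118.07 kN·m.
A normal force at the bottom, 2.7 m from the hinge, must supply this moment: P = 118.07/2.7 = 43.7296 kN.

P ≈ 44 kN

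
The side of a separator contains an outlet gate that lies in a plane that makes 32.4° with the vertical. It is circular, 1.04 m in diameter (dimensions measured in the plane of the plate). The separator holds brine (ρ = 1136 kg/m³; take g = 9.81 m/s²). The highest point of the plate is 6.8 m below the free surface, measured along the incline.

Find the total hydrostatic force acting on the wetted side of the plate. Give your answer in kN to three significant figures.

F ≈ 58.5 kN

γ = ρg = 1136 × 9.81 / 1000 = 11.14416 kN/m³.
The plate makes 32.4° with the vertical, i.e. θ = 90° − 32.4° = 57.6° to the horizontal. Measuring y along the incline from the free-surface line, vertical depth h = y·sinθ with sinθ = 0.844328.
The centroid is at the centre, 0.52 m below the top of the plate, so y_c = 6.8 + 0.52 = 7.32 m and h_c = 7.32 × 0.844328 = 6.18048 m.
A = π(0.52)² = 0.849487 m².
Resultant F = γ·h_c·A = 11.14416 × 6.18048 × 0.849487 = 58.5095 kN.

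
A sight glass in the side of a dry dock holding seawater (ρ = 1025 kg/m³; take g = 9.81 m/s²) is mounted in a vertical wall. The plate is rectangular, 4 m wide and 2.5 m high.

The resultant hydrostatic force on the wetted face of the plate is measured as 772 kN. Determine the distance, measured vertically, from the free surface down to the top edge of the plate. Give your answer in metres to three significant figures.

d_top ≈ 6.43 m

γ = ρg = 1025 × 9.81 / 1000 = 10.05525 kN/m³.
A = 4 × 2.5 = 10 m².
From F = γ·h_c·A, the centroid depth is h_c = 772/(10.05525 × 10) = 7.67758 m.
The centroid lies 2.5/2 = 1.25 m below the top edge, so the top edge sits at h_top = 7.67758 − 1.25 = 6.42758 m below the surface.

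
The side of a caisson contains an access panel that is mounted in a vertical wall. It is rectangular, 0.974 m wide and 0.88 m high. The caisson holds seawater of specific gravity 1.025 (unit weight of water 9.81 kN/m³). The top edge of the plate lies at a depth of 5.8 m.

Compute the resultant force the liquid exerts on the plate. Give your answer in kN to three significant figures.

F ≈ 53.8 kN

γ = 1.025 × 9.81 = 10.05525 kN/m³.
The centroid lies 0.88/2 = 0.44 m below the top edge, so the centroid depth is h_c = 5.8 + 0.44 = 6.24 m.
A = 0.974 × 0.88 = 0.85712 m².
Resultant F = γ·h_c·A = 10.05525 × 6.24 × 0.85712 = 53.7798 kN.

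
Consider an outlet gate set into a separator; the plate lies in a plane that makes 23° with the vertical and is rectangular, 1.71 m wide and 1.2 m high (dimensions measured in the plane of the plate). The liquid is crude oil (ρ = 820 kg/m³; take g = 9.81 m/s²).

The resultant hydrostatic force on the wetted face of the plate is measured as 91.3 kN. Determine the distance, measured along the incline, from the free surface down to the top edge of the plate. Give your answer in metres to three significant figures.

γ = ρg = 820 × 9.81 / 1000 = 8.0442 kN/m³.
A = 1.71 × 1.2 = 2.052 m².
From F = γ·h_c·A, the centroid depth is h_c = 91.3/(8.0442 × 2.052) = 5.53109 m.
The plate makes 23° with the vertical, i.e. θ = 90° − 23° = 67° to the horizontal. Measuring y along the incline from the free-surface line, vertical depth h = y·sinθ with sinθ = 0.920505.
Along the incline, y_c = h_c/sinθ = 5.53109/0.920505 = 6.00876 m.
The centroid lies 1.2/2 = 0.6 m below the top edge, so the top edge sits at y_top = 6.00876 − 0.6 = 5.40876 m along the incline.

y_top ≈ 5.41 m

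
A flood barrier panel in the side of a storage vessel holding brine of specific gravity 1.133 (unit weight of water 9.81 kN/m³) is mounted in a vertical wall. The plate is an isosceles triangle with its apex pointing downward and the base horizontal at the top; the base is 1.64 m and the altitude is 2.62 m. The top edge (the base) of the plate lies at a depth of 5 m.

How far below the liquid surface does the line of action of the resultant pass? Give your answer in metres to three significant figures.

h_p = 5.94 m

γ = 1.133 × 9.81 = 11.11473 kN/m³.
With the apex down, the centroid sits h/3 = 2.62/3 = 0.873333 m below the base (the top edge), so the centroid depth is h_c = 5 + 0.873333 = 5.87333 m.
A = ½ × 1.64 × 2.62 = 2.1484 m².
Resultant F = γ·h_c·A = 11.11473 × 5.87333 × 2.1484 = 140.249 kN.
I_c = b·h³/36 = 1.64 × 2.62³/36 = 0.819304 m⁴.
Centre of pressure: y_p = y_c + I_c/(y_c·A) = 5.87333 + 0.819304/(5.87333 × 2.1484) = 5.87333 + 0.06493 = 5.93826 m along the plane.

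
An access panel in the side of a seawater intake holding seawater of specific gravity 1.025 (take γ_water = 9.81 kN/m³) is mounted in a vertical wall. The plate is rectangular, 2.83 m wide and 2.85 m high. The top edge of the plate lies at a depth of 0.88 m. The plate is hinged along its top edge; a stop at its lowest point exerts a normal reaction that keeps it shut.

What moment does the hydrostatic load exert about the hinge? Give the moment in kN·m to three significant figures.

M ≈ 321 kN·m

γ = 1.025 × 9.81 = 10.05525 kN/m³.
The centroid lies 2.85/2 = 1.425 m below the top edge, so the centroid depth is h_c = 0.88 + 1.425 = 2.305 m.
A = 2.83 × 2.85 = 8.0655 m².
Resultant F = γ·h_c·A = 10.05525 × 2.305 × 8.0655 = 186.937 kN.
I_c = b·h³/12 = 2.83 × 2.85³/12 = 5.45934 m⁴.
Centre of pressure: y_p = y_c + I_c/(y_c·A) = 2.305 + 5.45934/(2.305 × 8.0655) = 2.305 + 0.293655 = 2.59865 m along the plane.
The resultant acts 1.425 + 0.293655 = 1.71866 m (along the plate) below the hinge at the top edge, so the moment about the hinge is M = F × 1.71866 = 186.937 × 1.71866 = 321.281 kN·m.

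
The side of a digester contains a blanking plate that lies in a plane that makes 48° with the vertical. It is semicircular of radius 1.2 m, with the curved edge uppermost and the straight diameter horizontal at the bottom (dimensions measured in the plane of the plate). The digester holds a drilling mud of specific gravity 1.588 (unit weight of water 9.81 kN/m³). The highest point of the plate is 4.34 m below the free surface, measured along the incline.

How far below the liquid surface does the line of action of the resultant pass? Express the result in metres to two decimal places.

γ = 1.588 × 9.81 = 15.57828 kN/m³.
The plate makes 48° with the vertical, i.e. θ = 90° − 48° = 42° to the horizontal. Measuring y along the incline from the free-surface line, vertical depth h = y·sinθ with sinθ = 0.669131.
The centroid lies 4r/(3π) = 0.509296 m above the diameter, so r − 4r/(3π) = 1.2 − 0.509296 = 0.690704 m below the topmost point, so y_c = 4.34 + 0.690704 = 5.0307 m and h_c = 5.0307 × 0.669131 = 3.3662 m.
A = πr²/2 = π × 1.2²/2 = 2.26195 m².
Resultant F = γ·h_c·A = 15.57828 × 3.3662 × 2.26195 = 118.616 kN.
I_c = (π/8 − 8/(9π))·r⁴ = 0.109757 × 1.2⁴ = 0.227592 m⁴.
Centre of pressure: y_p = y_c + I_c/(y_c·A) = 5.0307 + 0.227592/(5.0307 × 2.26195) = 5.0307 + 0.0200007 = 5.0507 m along the plane.
Vertically, h_p = y_p·sinθ = 5.0507 × 0.669131 = 3.37958 m.

h_p = 3.38 m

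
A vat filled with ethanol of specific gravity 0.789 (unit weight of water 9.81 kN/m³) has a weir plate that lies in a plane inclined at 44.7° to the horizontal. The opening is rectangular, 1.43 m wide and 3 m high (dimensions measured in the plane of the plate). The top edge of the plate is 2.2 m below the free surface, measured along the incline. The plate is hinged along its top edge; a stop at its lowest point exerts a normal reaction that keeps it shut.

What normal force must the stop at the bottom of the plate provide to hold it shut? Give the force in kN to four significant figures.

P ≈ 49.05 kN

γ = 0.789 × 9.81 = 7.74009 kN/m³.
Let θ = 44.7° be the plate's angle to the horizontal; measure y along the incline from where the plane meets the free surface. Vertical depth h = y·sinθ with sinθ = 0.703395.
The centroid lies 3/2 = 1.5 m below the top edge, so y_c = 2.2 + 1.5 = 3.7 m and h_c = 3.7 × 0.703395 = 2.60256 m.
A = 1.43 × 3 = 4.29 m².
Resultant F = γ·h_c·A = 7.74009 × 2.60256 × 4.29 = 86.418 kN.
I_c = b·h³/12 = 1.43 × 3³/12 = 3.2175 m⁴.
Centre of pressure: y_p = y_c + I_c/(y_c·A) = 3.7 + 3.2175/(3.7 × 4.29) = 3.7 + 0.202703 = 3.9027 m along the plane.
The resultant acts 1.5 + 0.202703 = 1.7027 m (along the plate) below the hinge at the top edge, so the moment about the hinge is M = F × 1.7027 = 86.418 × 1.7027 = 147.144 kN·m.
A normal force at the bottom, 3 m from the hinge, must supply this moment: P = 147.144/3 = 49.048 kN.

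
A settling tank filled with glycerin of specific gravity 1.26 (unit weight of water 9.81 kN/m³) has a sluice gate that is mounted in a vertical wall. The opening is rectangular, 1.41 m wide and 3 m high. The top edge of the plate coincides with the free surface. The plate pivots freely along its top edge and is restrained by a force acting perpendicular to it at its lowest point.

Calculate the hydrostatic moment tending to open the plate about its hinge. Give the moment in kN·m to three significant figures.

γ = 1.26 × 9.81 = 12.3606 kN/m³.
The centroid lies 3/2 = 1.5 m below the top edge, so the centroid depth is h_c = 1.5 m.
A = 1.41 × 3 = 4.23 m².
Resultant F = γ·h_c·A = 12.3606 × 1.5 × 4.23 = 78.428 kN.
I_c = b·h³/12 = 1.41 × 3³/12 = 3.1725 m⁴.
Centre of pressure: y_p = y_c + I_c/(y_c·A) = 1.5 + 3.1725/(1.5 × 4.23) = 1.5 + 0.5 = 2 m along the plane.
The resultant acts 1.5 + 0.5 = 2 m (along the plate) below the hinge at the top edge, so the moment about the hinge is M = F × 2 = 78.428 × 2 = 156.856 kN·m.

M ≈ 157 kN·m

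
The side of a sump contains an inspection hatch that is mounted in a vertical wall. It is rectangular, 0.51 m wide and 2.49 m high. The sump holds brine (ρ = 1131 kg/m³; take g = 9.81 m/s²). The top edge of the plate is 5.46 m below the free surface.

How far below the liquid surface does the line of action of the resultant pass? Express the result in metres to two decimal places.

h_p = 6.78 m

γ = ρg = 1131 × 9.81 / 1000 = 11.09511 kN/m³.
The centroid lies 2.49/2 = 1.245 m below the top edge, so the centroid depth is h_c = 5.46 + 1.245 = 6.705 m.
A = 0.51 × 2.49 = 1.2699 m².
Resultant F = γ·h_c·A = 11.09511 × 6.705 × 1.2699 = 94.4713 kN.
I_c = b·h³/12 = 0.51 × 2.49³/12 = 0.656126 m⁴.
Centre of pressure: y_p = y_c + I_c/(y_c·A) = 6.705 + 0.656126/(6.705 × 1.2699) = 6.705 + 0.0770582 = 6.78206 m along the plane.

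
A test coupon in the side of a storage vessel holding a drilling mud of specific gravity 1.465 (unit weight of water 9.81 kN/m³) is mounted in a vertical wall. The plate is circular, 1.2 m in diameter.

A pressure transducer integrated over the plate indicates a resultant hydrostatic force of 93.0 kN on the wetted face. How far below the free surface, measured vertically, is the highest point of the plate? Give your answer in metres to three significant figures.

γ = 1.465 × 9.81 = 14.37165 kN/m³.
A = π(0.6)² = 1.13097 m².
From F = γ·h_c·A, the centroid depth is h_c = 93.0/(14.37165 × 1.13097) = 5.7217 m.
The centroid is at the centre, 0.6 m below the top of the plate, so the highest point sits at h_top = 5.7217 − 0.6 = 5.1217 m below the surface.

d_top ≈ 5.12 m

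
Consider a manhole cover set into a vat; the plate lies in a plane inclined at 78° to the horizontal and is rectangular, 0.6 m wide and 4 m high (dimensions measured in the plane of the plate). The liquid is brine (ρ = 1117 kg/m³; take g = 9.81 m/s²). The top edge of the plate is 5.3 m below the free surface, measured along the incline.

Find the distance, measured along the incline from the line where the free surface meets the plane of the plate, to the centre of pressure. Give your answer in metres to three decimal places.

y_p = 7.483 m

γ = ρg = 1117 × 9.81 / 1000 = 10.95777 kN/m³.
Let θ = 78° be the plate's angle to the horizontal; measure y along the incline from where the plane meets the free surface. Vertical depth h = y·sinθ with sinθ = 0.978148.
The centroid lies 4/2 = 2 m below the top edge, so y_c = 5.3 + 2 = 7.3 m and h_c = 7.3 × 0.978148 = 7.14048 m.
A = 0.6 × 4 = 2.4 m².
Resultant F = γ·h_c·A = 10.95777 × 7.14048 × 2.4 = 187.785 kN.
I_c = b·h³/12 = 0.6 × 4³/12 = 3.2 m⁴.
Centre of pressure: y_p = y_c + I_c/(y_c·A) = 7.3 + 3.2/(7.3 × 2.4) = 7.3 + 0.182648 = 7.48265 m along the plane.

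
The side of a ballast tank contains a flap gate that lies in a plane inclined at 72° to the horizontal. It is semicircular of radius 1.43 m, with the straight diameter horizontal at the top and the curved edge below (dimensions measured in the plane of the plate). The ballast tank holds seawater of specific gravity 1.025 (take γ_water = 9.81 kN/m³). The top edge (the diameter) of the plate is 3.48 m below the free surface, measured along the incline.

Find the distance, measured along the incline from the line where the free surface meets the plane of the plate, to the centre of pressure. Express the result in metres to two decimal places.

y_p = 4.12 m

γ = 1.025 × 9.81 = 10.05525 kN/m³.
Let θ = 72° be the plate's angle to the horizontal; measure y along the incline from where the plane meets the free surface. Vertical depth h = y·sinθ with sinθ = 0.951057.
The centroid of a semicircle lies 4r/(3π) = 0.606911 m from the diameter, here below the top edge, so y_c = 3.48 + 0.606911 = 4.08691 m and h_c = 4.08691 × 0.951057 = 3.88688 m.
A = πr²/2 = π × 1.43²/2 = 3.21212 m².
Resultant F = γ·h_c·A = 10.05525 × 3.88688 × 3.21212 = 125.541 kN.
I_c = (π/8 − 8/(9π))·r⁴ = 0.109757 × 1.43⁴ = 0.458962 m⁴.
Centre of pressure: y_p = y_c + I_c/(y_c·A) = 4.08691 + 0.458962/(4.08691 × 3.21212) = 4.08691 + 0.0349615 = 4.12187 m along the plane.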